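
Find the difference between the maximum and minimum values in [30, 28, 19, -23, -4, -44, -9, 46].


Maximum value: 46
Minimum value: -44
Range = 46 - (-44) = 90
Final answer: 90


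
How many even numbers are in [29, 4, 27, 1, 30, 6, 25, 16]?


Check each element:
  29 is odd
  4 is even
  27 is odd
  1 is odd
  30 is even
  6 is even
  25 is odd
  16 is even
Evens: [4, 30, 6, 16]
Count of evens = 4
Final answer: 4


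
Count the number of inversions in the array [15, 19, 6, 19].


For each element, count the later elements that are smaller than it:
  15 (index 0): smaller elements after it = [6] -> 1
  19 (index 1): smaller elements after it = [6] -> 1
  6 (index 2): smaller elements after it = [] -> 0
Total inversions = 1 + 1 + 0 = 2
Final answer: 2


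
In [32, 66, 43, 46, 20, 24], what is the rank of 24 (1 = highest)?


Sort descending: [66, 46, 43, 32, 24, 20]
Find 24 in the sorted list.
24 is at position 5.
Final answer: 5


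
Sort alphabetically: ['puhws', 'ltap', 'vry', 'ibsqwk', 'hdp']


Compare strings character by character (the first differing letter decides):
  'hdp' < 'ibsqwk' since 'h' < 'i' at position 1
  'ibsqwk' < 'ltap' since 'i' < 'l' at position 1
  'ltap' < 'puhws' since 'l' < 'p' at position 1
  'puhws' < 'vry' since 'p' < 'v' at position 1
Chaining these comparisons gives the alphabetical order.
Final answer: ['hdp', 'ibsqwk', 'ltap', 'puhws', 'vry']


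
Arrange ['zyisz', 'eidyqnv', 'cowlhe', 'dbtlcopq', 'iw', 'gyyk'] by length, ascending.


Compute lengths:
  'zyisz' has length 5
  'eidyqnv' has length 7
  'cowlhe' has length 6
  'dbtlcopq' has length 8
  'iw' has length 2
  'gyyk' has length 4
Lengths in increasing order: 2 < 4 < 5 < 6 < 7 < 8
Listing the words in that order gives the answer.
Final answer: ['iw', 'gyyk', 'zyisz', 'cowlhe', 'eidyqnv', 'dbtlcopq']


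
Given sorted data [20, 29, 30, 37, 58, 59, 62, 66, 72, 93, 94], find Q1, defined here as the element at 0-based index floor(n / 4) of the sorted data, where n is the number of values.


The list has n = 11 elements.
Q1 index = floor(11 / 4) = floor(2.75) = 2
Counting from index 0 in the sorted data, the element at index 2 is 30.
Final answer: 30


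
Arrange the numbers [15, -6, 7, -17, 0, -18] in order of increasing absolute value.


Compute absolute values:
  |15| = 15
  |-6| = 6
  |7| = 7
  |-17| = 17
  |0| = 0
  |-18| = 18
Absolute values in increasing order: 0 < 6 < 7 < 15 < 17 < 18
Listing the original numbers in that order gives the answer.
Final answer: [0, -6, 7, 15, -17, -18]


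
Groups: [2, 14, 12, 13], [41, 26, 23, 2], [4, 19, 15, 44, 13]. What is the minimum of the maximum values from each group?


Find max of each group:
  Group 1: [2, 14, 12, 13] -> max = 14
  Group 2: [41, 26, 23, 2] -> max = 41
  Group 3: [4, 19, 15, 44, 13] -> max = 44
Maxes: [14, 41, 44]
Minimum of maxes = 14
Final answer: 14


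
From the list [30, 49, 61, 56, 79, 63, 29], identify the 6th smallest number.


Sort ascending: [29, 30, 49, 56, 61, 63, 79]
The 6th element (1-indexed) is at index 5.
Value = 63
Final answer: 63


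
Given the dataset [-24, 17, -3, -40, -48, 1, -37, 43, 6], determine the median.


First, sort the list: [-48, -40, -37, -24, -3, 1, 6, 17, 43]
The list has 9 elements (odd count).
The middle index is 4 (0-based), and the element there is -3.
Final answer: -3


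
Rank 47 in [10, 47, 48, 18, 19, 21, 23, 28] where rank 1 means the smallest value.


Sort ascending: [10, 18, 19, 21, 23, 28, 47, 48]
Find 47 in the sorted list.
47 is at position 7 (1-indexed).
Final answer: 7


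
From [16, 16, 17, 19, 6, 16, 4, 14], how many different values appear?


List all unique values:
Distinct values: [4, 6, 14, 16, 17, 19]
Count = 6
Final answer: 6


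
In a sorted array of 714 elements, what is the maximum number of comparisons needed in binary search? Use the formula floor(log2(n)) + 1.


Binary search halves the search space each step.
Maximum comparisons = floor(log2(714)) + 1
log2(714) = 9.4798
floor(log2(714)) = 9, so 9 + 1 = 10
Final answer: 10


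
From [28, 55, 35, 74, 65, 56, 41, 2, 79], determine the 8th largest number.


Sort descending: [79, 74, 65, 56, 55, 41, 35, 28, 2]
The 8th element (1-indexed) is at index 7.
Value = 28
Final answer: 28


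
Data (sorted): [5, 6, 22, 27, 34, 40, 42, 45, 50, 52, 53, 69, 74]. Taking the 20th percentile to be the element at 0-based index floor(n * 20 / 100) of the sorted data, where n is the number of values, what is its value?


The dataset has n = 13 elements.
Index = floor(13 * 20 / 100) = floor(260 / 100) = floor(2.6) = 2
Counting from index 0 in the sorted data, the element at index 2 is 22.
Final answer: 22


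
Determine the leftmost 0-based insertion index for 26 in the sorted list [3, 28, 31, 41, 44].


List is sorted: [3, 28, 31, 41, 44]
We need the leftmost position where 26 can be inserted, i.e. the first index whose element is >= 26 (or the end of the list if none is).
Binary search with low=0, high=5 (0-based indices):
  low=0, high=5, mid=2: a[2]=31 >= 26, so high = 2
  low=0, high=2, mid=1: a[1]=28 >= 26, so high = 1
  low=0, high=1, mid=0: a[0]=3 < 26, so low = 1
Now low = high = 1, so the insertion index is 1.
Final answer: 1


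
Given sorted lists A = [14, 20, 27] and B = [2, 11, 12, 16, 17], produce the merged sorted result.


List A: [14, 20, 27]
List B: [2, 11, 12, 16, 17]
Repeatedly compare the front elements and take the smaller:
  14 vs 2 -> take 2
  14 vs 11 -> take 11
  14 vs 12 -> take 12
  14 vs 16 -> take 14
  20 vs 16 -> take 16
  20 vs 17 -> take 17
  B is exhausted; append the rest of A: [20, 27]
Final answer: [2, 11, 12, 14, 16, 17, 20, 27]


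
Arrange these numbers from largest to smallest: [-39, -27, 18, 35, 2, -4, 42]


Original list: [-39, -27, 18, 35, 2, -4, 42]
Repeatedly take the largest remaining element:
  Remaining [-39, -27, 18, 35, 2, -4, 42] -> largest is 42
  Remaining [-39, -27, 18, 35, 2, -4] -> largest is 35
  Remaining [-39, -27, 18, 2, -4] -> largest is 18
  Remaining [-39, -27, 2, -4] -> largest is 2
  Remaining [-39, -27, -4] -> largest is -4
  Remaining [-39, -27] -> largest is -27
  Remaining [-39] -> largest is -39
Collecting the picks in order gives the descending list.
Final answer: [42, 35, 18, 2, -4, -27, -39]


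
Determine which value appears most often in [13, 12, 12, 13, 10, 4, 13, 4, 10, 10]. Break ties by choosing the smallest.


Count the frequency of each value:
  4 appears 2 time(s)
  10 appears 3 time(s)
  12 appears 2 time(s)
  13 appears 3 time(s)
Maximum frequency is 3.
Values reaching that frequency: [10, 13]; the smallest is 10.
Final answer: 10


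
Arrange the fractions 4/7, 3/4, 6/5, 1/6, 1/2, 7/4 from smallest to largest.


Convert to decimal for comparison:
  4/7 = 0.5714
  3/4 = 0.75
  6/5 = 1.2
  1/6 = 0.1667
  1/2 = 0.5
  7/4 = 1.75
Decimals in increasing order: 0.1667 < 0.5 < 0.5714 < 0.75 < 1.2 < 1.75
Writing each back as its fraction gives the sorted order.
Final answer: 1/6, 1/2, 4/7, 3/4, 6/5, 7/4


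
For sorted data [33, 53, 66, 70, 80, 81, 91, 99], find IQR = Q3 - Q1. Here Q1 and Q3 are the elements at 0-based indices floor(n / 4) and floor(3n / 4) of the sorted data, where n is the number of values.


The data has n = 8 elements.
Q1 index = floor(8 / 4) = floor(2) = 2; Q3 index = floor(3 * 8 / 4) = floor(6) = 6
Q1 = element at index 2 = 66
Q3 = element at index 6 = 91
IQR = 91 - 66 = 25
Final answer: 25


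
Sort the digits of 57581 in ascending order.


The number 57581 has digits: 5, 7, 5, 8, 1
Sorted: 1, 5, 5, 7, 8
Joining the sorted digits gives the result.
Final answer: 15578


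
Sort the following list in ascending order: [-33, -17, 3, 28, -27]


Original list: [-33, -17, 3, 28, -27]
Repeatedly take the smallest remaining element:
  Remaining [-33, -17, 3, 28, -27] -> smallest is -33
  Remaining [-17, 3, 28, -27] -> smallest is -27
  Remaining [-17, 3, 28] -> smallest is -17
  Remaining [3, 28] -> smallest is 3
  Remaining [28] -> smallest is 28
Collecting the picks in order gives the sorted list.
Final answer: [-33, -27, -17, 3, 28]


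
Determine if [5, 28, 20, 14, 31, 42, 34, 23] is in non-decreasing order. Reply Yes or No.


Check consecutive pairs:
  5 <= 28? True
  28 <= 20? False
  20 <= 14? False
  14 <= 31? True
  31 <= 42? True
  42 <= 34? False
  34 <= 23? False
4 consecutive pair(s) are out of order, so the list is not sorted.
Final answer: No


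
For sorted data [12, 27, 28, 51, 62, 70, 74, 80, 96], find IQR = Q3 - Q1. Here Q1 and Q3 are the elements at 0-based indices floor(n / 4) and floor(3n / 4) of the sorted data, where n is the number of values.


The data has n = 9 elements.
Q1 index = floor(9 / 4) = floor(2.25) = 2; Q3 index = floor(3 * 9 / 4) = floor(6.75) = 6
Q1 = element at index 2 = 28
Q3 = element at index 6 = 74
IQR = 74 - 28 = 46
Final answer: 46


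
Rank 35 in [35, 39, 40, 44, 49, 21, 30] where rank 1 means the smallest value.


Sort ascending: [21, 30, 35, 39, 40, 44, 49]
Find 35 in the sorted list.
35 is at position 3 (1-indexed).
Final answer: 3


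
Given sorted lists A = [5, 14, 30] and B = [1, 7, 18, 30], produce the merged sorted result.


List A: [5, 14, 30]
List B: [1, 7, 18, 30]
Repeatedly compare the front elements and take the smaller:
  5 vs 1 -> take 1
  5 vs 7 -> take 5
  14 vs 7 -> take 7
  14 vs 18 -> take 14
  30 vs 18 -> take 18
  30 vs 30 -> take 30
  A is exhausted; append the rest of B: [30]
Final answer: [1, 5, 7, 14, 18, 30, 30]


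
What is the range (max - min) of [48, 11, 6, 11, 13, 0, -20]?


Maximum value: 48
Minimum value: -20
Range = 48 - (-20) = 68
Final answer: 68


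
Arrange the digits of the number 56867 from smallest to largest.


The number 56867 has digits: 5, 6, 8, 6, 7
Sorted: 5, 6, 6, 7, 8
Joining the sorted digits gives the result.
Final answer: 56678


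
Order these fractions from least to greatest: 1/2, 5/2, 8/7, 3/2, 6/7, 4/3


Convert to decimal for comparison:
  1/2 = 0.5
  5/2 = 2.5
  8/7 = 1.1429
  3/2 = 1.5
  6/7 = 0.8571
  4/3 = 1.3333
Decimals in increasing order: 0.5 < 0.8571 < 1.1429 < 1.3333 < 1.5 < 2.5
Writing each back as its fraction gives the sorted order.
Final answer: 1/2, 6/7, 8/7, 4/3, 3/2, 5/2


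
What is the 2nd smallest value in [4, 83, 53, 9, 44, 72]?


Sort ascending: [4, 9, 44, 53, 72, 83]
The 2nd element (1-indexed) is at index 1.
Value = 9
Final answer: 9


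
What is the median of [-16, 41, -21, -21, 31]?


First, sort the list: [-21, -21, -16, 31, 41]
The list has 5 elements (odd count).
The middle index is 2 (0-based), and the element there is -16.
Final answer: -16


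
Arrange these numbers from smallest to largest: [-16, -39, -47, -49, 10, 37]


Original list: [-16, -39, -47, -49, 10, 37]
Repeatedly take the smallest remaining element:
  Remaining [-16, -39, -47, -49, 10, 37] -> smallest is -49
  Remaining [-16, -39, -47, 10, 37] -> smallest is -47
  Remaining [-16, -39, 10, 37] -> smallest is -39
  Remaining [-16, 10, 37] -> smallest is -16
  Remaining [10, 37] -> smallest is 10
  Remaining [37] -> smallest is 37
Collecting the picks in order gives the sorted list.
Final answer: [-49, -47, -39, -16, 10, 37]


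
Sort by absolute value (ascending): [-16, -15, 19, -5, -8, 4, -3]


Compute absolute values:
  |-16| = 16
  |-15| = 15
  |19| = 19
  |-5| = 5
  |-8| = 8
  |4| = 4
  |-3| = 3
Absolute values in increasing order: 3 < 4 < 5 < 8 < 15 < 16 < 19
Listing the original numbers in that order gives the answer.
Final answer: [-3, 4, -5, -8, -15, -16, 19]


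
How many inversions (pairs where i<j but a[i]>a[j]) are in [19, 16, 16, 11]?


For each element, count the later elements that are smaller than it:
  19 (index 0): smaller elements after it = [16, 16, 11] -> 3
  16 (index 1): smaller elements after it = [11] -> 1
  16 (index 2): smaller elements after it = [11] -> 1
Total inversions = 3 + 1 + 1 = 5
Final answer: 5


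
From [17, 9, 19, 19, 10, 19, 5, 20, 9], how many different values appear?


List all unique values:
Distinct values: [5, 9, 10, 17, 19, 20]
Count = 6
Final answer: 6


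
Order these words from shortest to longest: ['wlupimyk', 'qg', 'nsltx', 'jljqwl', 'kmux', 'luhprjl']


Compute lengths:
  'wlupimyk' has length 8
  'qg' has length 2
  'nsltx' has length 5
  'jljqwl' has length 6
  'kmux' has length 4
  'luhprjl' has length 7
Lengths in increasing order: 2 < 4 < 5 < 6 < 7 < 8
Listing the words in that order gives the answer.
Final answer: ['qg', 'kmux', 'nsltx', 'jljqwl', 'luhprjl', 'wlupimyk']


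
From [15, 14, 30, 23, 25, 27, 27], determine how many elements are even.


Check each element:
  15 is odd
  14 is even
  30 is even
  23 is odd
  25 is odd
  27 is odd
  27 is odd
Evens: [14, 30]
Count of evens = 2
Final answer: 2


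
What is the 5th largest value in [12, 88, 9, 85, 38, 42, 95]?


Sort descending: [95, 88, 85, 42, 38, 12, 9]
The 5th element (1-indexed) is at index 4.
Value = 38
Final answer: 38


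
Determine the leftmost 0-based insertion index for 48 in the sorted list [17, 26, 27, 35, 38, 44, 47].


List is sorted: [17, 26, 27, 35, 38, 44, 47]
We need the leftmost position where 48 can be inserted, i.e. the first index whose element is >= 48 (or the end of the list if none is).
Binary search with low=0, high=7 (0-based indices):
  low=0, high=7, mid=3: a[3]=35 < 48, so low = 4
  low=4, high=7, mid=5: a[5]=44 < 48, so low = 6
  low=6, high=7, mid=6: a[6]=47 < 48, so low = 7
Now low = high = 7, so the insertion index is 7.
Final answer: 7


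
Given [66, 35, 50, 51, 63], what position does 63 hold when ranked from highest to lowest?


Sort descending: [66, 63, 51, 50, 35]
Find 63 in the sorted list.
63 is at position 2.
Final answer: 2


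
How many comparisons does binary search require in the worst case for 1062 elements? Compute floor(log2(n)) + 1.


Binary search halves the search space each step.
Maximum comparisons = floor(log2(1062)) + 1
log2(1062) = 10.0526
floor(log2(1062)) = 10, so 10 + 1 = 11
Final answer: 11


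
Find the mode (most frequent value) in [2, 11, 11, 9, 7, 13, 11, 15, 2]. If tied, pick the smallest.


Count the frequency of each value:
  2 appears 2 time(s)
  7 appears 1 time(s)
  9 appears 1 time(s)
  11 appears 3 time(s)
  13 appears 1 time(s)
  15 appears 1 time(s)
Maximum frequency is 3.
Only 11 reaches that frequency, so it is the mode.
Final answer: 11


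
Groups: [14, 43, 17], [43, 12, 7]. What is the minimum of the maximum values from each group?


Find max of each group:
  Group 1: [14, 43, 17] -> max = 43
  Group 2: [43, 12, 7] -> max = 43
Maxes: [43, 43]
Minimum of maxes = 43
Final answer: 43


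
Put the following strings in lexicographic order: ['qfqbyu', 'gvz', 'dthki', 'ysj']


Compare strings character by character (the first differing letter decides):
  'dthki' < 'gvz' since 'd' < 'g' at position 1
  'gvz' < 'qfqbyu' since 'g' < 'q' at position 1
  'qfqbyu' < 'ysj' since 'q' < 'y' at position 1
Chaining these comparisons gives the alphabetical order.
Final answer: ['dthki', 'gvz', 'qfqbyu', 'ysj']


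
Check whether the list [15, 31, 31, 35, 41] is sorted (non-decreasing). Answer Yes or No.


Check consecutive pairs:
  15 <= 31? True
  31 <= 31? True
  31 <= 35? True
  35 <= 41? True
Every consecutive pair is in order, so the list is non-decreasing.
Final answer: Yes


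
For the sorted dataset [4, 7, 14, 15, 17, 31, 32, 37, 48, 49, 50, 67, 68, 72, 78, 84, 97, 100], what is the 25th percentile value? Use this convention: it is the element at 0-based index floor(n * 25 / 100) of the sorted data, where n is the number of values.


The dataset has n = 18 elements.
Index = floor(18 * 25 / 100) = floor(450 / 100) = floor(4.5) = 4
Counting from index 0 in the sorted data, the element at index 4 is 17.
Final answer: 17


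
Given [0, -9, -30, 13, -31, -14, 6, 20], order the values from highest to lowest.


Original list: [0, -9, -30, 13, -31, -14, 6, 20]
Repeatedly take the largest remaining element:
  Remaining [0, -9, -30, 13, -31, -14, 6, 20] -> largest is 20
  Remaining [0, -9, -30, 13, -31, -14, 6] -> largest is 13
  Remaining [0, -9, -30, -31, -14, 6] -> largest is 6
  Remaining [0, -9, -30, -31, -14] -> largest is 0
  Remaining [-9, -30, -31, -14] -> largest is -9
  Remaining [-30, -31, -14] -> largest is -14
  Remaining [-30, -31] -> largest is -30
  Remaining [-31] -> largest is -31
Collecting the picks in order gives the descending list.
Final answer: [20, 13, 6, 0, -9, -14, -30, -31]


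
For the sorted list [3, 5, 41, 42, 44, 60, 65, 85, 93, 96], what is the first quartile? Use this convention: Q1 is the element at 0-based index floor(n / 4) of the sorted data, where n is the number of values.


The list has n = 10 elements.
Q1 index = floor(10 / 4) = floor(2.5) = 2
Counting from index 0 in the sorted data, the element at index 2 is 41.
Final answer: 41


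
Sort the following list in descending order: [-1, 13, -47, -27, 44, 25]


Original list: [-1, 13, -47, -27, 44, 25]
Repeatedly take the largest remaining element:
  Remaining [-1, 13, -47, -27, 44, 25] -> largest is 44
  Remaining [-1, 13, -47, -27, 25] -> largest is 25
  Remaining [-1, 13, -47, -27] -> largest is 13
  Remaining [-1, -47, -27] -> largest is -1
  Remaining [-47, -27] -> largest is -27
  Remaining [-47] -> largest is -47
Collecting the picks in order gives the descending list.
Final answer: [44, 25, 13, -1, -27, -47]


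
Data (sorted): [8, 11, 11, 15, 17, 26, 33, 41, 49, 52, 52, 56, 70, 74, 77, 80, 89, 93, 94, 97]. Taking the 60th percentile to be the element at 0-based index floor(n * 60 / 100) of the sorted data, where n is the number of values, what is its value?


The dataset has n = 20 elements.
Index = floor(20 * 60 / 100) = floor(1200 / 100) = floor(12) = 12
Counting from index 0 in the sorted data, the element at index 12 is 70.
Final answer: 70


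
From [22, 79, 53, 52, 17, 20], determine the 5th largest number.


Sort descending: [79, 53, 52, 22, 20, 17]
The 5th element (1-indexed) is at index 4.
Value = 20
Final answer: 20


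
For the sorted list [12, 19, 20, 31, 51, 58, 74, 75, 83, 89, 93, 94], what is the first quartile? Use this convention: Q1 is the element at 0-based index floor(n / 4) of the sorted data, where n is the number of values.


The list has n = 12 elements.
Q1 index = floor(12 / 4) = floor(3) = 3
Counting from index 0 in the sorted data, the element at index 3 is 31.
Final answer: 31


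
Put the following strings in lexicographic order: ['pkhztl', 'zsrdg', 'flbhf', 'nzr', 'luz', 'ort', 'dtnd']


Compare strings character by character (the first differing letter decides):
  'dtnd' < 'flbhf' since 'd' < 'f' at position 1
  'flbhf' < 'luz' since 'f' < 'l' at position 1
  'luz' < 'nzr' since 'l' < 'n' at position 1
  'nzr' < 'ort' since 'n' < 'o' at position 1
  'ort' < 'pkhztl' since 'o' < 'p' at position 1
  'pkhztl' < 'zsrdg' since 'p' < 'z' at position 1
Chaining these comparisons gives the alphabetical order.
Final answer: ['dtnd', 'flbhf', 'luz', 'nzr', 'ort', 'pkhztl', 'zsrdg']


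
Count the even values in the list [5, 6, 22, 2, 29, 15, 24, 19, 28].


Check each element:
  5 is odd
  6 is even
  22 is even
  2 is even
  29 is odd
  15 is odd
  24 is even
  19 is odd
  28 is even
Evens: [6, 22, 2, 24, 28]
Count of evens = 5
Final answer: 5


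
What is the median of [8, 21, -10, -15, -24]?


First, sort the list: [-24, -15, -10, 8, 21]
The list has 5 elements (odd count).
The middle index is 2 (0-based), and the element there is -10.
Final answer: -10


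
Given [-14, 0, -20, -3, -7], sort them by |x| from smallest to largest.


Compute absolute values:
  |-14| = 14
  |0| = 0
  |-20| = 20
  |-3| = 3
  |-7| = 7
Absolute values in increasing order: 0 < 3 < 7 < 14 < 20
Listing the original numbers in that order gives the answer.
Final answer: [0, -3, -7, -14, -20]


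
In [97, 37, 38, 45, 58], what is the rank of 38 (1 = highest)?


Sort descending: [97, 58, 45, 38, 37]
Find 38 in the sorted list.
38 is at position 4.
Final answer: 4


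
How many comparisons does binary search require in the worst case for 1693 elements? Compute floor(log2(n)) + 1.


Binary search halves the search space each step.
Maximum comparisons = floor(log2(1693)) + 1
log2(1693) = 10.7254
floor(log2(1693)) = 10, so 10 + 1 = 11
Final answer: 11


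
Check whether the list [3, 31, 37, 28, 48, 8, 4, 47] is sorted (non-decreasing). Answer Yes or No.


Check consecutive pairs:
  3 <= 31? True
  31 <= 37? True
  37 <= 28? False
  28 <= 48? True
  48 <= 8? False
  8 <= 4? False
  4 <= 47? True
3 consecutive pair(s) are out of order, so the list is not sorted.
Final answer: No


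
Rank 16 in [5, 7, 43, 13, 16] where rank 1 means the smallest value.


Sort ascending: [5, 7, 13, 16, 43]
Find 16 in the sorted list.
16 is at position 4 (1-indexed).
Final answer: 4


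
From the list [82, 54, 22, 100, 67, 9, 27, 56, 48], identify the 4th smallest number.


Sort ascending: [9, 22, 27, 48, 54, 56, 67, 82, 100]
The 4th element (1-indexed) is at index 3.
Value = 48
Final answer: 48


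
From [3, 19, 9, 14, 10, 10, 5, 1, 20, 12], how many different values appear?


List all unique values:
Distinct values: [1, 3, 5, 9, 10, 12, 14, 19, 20]
Count = 9
Final answer: 9


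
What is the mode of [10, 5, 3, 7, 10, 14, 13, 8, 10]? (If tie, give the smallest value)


Count the frequency of each value:
  3 appears 1 time(s)
  5 appears 1 time(s)
  7 appears 1 time(s)
  8 appears 1 time(s)
  10 appears 3 time(s)
  13 appears 1 time(s)
  14 appears 1 time(s)
Maximum frequency is 3.
Only 10 reaches that frequency, so it is the mode.
Final answer: 10


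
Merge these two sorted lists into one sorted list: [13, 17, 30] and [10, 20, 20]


List A: [13, 17, 30]
List B: [10, 20, 20]
Repeatedly compare the front elements and take the smaller:
  13 vs 10 -> take 10
  13 vs 20 -> take 13
  17 vs 20 -> take 17
  30 vs 20 -> take 20
  30 vs 20 -> take 20
  B is exhausted; append the rest of A: [30]
Final answer: [10, 13, 17, 20, 20, 30]


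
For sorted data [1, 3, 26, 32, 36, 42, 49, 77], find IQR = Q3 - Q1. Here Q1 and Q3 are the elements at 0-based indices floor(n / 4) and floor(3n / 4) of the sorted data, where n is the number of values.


The data has n = 8 elements.
Q1 index = floor(8 / 4) = floor(2) = 2; Q3 index = floor(3 * 8 / 4) = floor(6) = 6
Q1 = element at index 2 = 26
Q3 = element at index 6 = 49
IQR = 49 - 26 = 23
Final answer: 23


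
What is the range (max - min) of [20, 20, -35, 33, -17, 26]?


Maximum value: 33
Minimum value: -35
Range = 33 - (-35) = 68
Final answer: 68


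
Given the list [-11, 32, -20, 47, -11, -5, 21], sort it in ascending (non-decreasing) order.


Original list: [-11, 32, -20, 47, -11, -5, 21]
Repeatedly take the smallest remaining element:
  Remaining [-11, 32, -20, 47, -11, -5, 21] -> smallest is -20
  Remaining [-11, 32, 47, -11, -5, 21] -> smallest is -11
  Remaining [32, 47, -11, -5, 21] -> smallest is -11
  Remaining [32, 47, -5, 21] -> smallest is -5
  Remaining [32, 47, 21] -> smallest is 21
  Remaining [32, 47] -> smallest is 32
  Remaining [47] -> smallest is 47
Collecting the picks in order gives the sorted list.
Final answer: [-20, -11, -11, -5, 21, 32, 47]


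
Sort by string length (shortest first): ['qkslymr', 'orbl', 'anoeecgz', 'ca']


Compute lengths:
  'qkslymr' has length 7
  'orbl' has length 4
  'anoeecgz' has length 8
  'ca' has length 2
Lengths in increasing order: 2 < 4 < 7 < 8
Listing the words in that order gives the answer.
Final answer: ['ca', 'orbl', 'qkslymr', 'anoeecgz']


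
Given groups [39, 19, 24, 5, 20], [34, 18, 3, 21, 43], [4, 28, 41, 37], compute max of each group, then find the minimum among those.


Find max of each group:
  Group 1: [39, 19, 24, 5, 20] -> max = 39
  Group 2: [34, 18, 3, 21, 43] -> max = 43
  Group 3: [4, 28, 41, 37] -> max = 41
Maxes: [39, 43, 41]
Minimum of maxes = 39
Final answer: 39


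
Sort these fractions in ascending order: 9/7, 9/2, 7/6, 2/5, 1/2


Convert to decimal for comparison:
  9/7 = 1.2857
  9/2 = 4.5
  7/6 = 1.1667
  2/5 = 0.4
  1/2 = 0.5
Decimals in increasing order: 0.4 < 0.5 < 1.1667 < 1.2857 < 4.5
Writing each back as its fraction gives the sorted order.
Final answer: 2/5, 1/2, 7/6, 9/7, 9/2


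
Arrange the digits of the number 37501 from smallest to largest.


The number 37501 has digits: 3, 7, 5, 0, 1
Sorted: 0, 1, 3, 5, 7
Joining the sorted digits gives the result.
Final answer: 01357


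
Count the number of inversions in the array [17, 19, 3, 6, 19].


For each element, count the later elements that are smaller than it:
  17 (index 0): smaller elements after it = [3, 6] -> 2
  19 (index 1): smaller elements after it = [3, 6] -> 2
  3 (index 2): smaller elements after it = [] -> 0
  6 (index 3): smaller elements after it = [] -> 0
Total inversions = 2 + 2 + 0 + 0 = 4
Final answer: 4


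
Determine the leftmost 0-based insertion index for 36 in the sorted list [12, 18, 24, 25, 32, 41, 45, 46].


List is sorted: [12, 18, 24, 25, 32, 41, 45, 46]
We need the leftmost position where 36 can be inserted, i.e. the first index whose element is >= 36 (or the end of the list if none is).
Binary search with low=0, high=8 (0-based indices):
  low=0, high=8, mid=4: a[4]=32 < 36, so low = 5
  low=5, high=8, mid=6: a[6]=45 >= 36, so high = 6
  low=5, high=6, mid=5: a[5]=41 >= 36, so high = 5
Now low = high = 5, so the insertion index is 5.
Final answer: 5


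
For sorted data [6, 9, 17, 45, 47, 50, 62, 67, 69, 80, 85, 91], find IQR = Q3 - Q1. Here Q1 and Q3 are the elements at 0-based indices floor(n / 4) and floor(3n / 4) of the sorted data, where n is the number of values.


The data has n = 12 elements.
Q1 index = floor(12 / 4) = floor(3) = 3; Q3 index = floor(3 * 12 / 4) = floor(9) = 9
Q1 = element at index 3 = 45
Q3 = element at index 9 = 80
IQR = 80 - 45 = 35
Final answer: 35


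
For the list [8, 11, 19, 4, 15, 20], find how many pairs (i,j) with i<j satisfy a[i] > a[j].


For each element, count the later elements that are smaller than it:
  8 (index 0): smaller elements after it = [4] -> 1
  11 (index 1): smaller elements after it = [4] -> 1
  19 (index 2): smaller elements after it = [4, 15] -> 2
  4 (index 3): smaller elements after it = [] -> 0
  15 (index 4): smaller elements after it = [] -> 0
Total inversions = 1 + 1 + 2 + 0 + 0 = 4
Final answer: 4


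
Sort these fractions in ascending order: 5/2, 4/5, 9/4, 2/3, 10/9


Convert to decimal for comparison:
  5/2 = 2.5
  4/5 = 0.8
  9/4 = 2.25
  2/3 = 0.6667
  10/9 = 1.1111
Decimals in increasing order: 0.6667 < 0.8 < 1.1111 < 2.25 < 2.5
Writing each back as its fraction gives the sorted order.
Final answer: 2/3, 4/5, 10/9, 9/4, 5/2


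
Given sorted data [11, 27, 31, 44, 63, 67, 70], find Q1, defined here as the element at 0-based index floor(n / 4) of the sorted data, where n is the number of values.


The list has n = 7 elements.
Q1 index = floor(7 / 4) = floor(1.75) = 1
Counting from index 0 in the sorted data, the element at index 1 is 27.
Final answer: 27


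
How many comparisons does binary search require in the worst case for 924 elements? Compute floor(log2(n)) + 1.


Binary search halves the search space each step.
Maximum comparisons = floor(log2(924)) + 1
log2(924) = 9.8517
floor(log2(924)) = 9, so 9 + 1 = 10
Final answer: 10


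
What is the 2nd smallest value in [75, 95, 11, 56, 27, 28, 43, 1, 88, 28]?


Sort ascending: [1, 11, 27, 28, 28, 43, 56, 75, 88, 95]
The 2nd element (1-indexed) is at index 1.
Value = 11
Final answer: 11


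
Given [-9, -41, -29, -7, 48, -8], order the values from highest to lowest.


Original list: [-9, -41, -29, -7, 48, -8]
Repeatedly take the largest remaining element:
  Remaining [-9, -41, -29, -7, 48, -8] -> largest is 48
  Remaining [-9, -41, -29, -7, -8] -> largest is -7
  Remaining [-9, -41, -29, -8] -> largest is -8
  Remaining [-9, -41, -29] -> largest is -9
  Remaining [-41, -29] -> largest is -29
  Remaining [-41] -> largest is -41
Collecting the picks in order gives the descending list.
Final answer: [48, -7, -8, -9, -29, -41]


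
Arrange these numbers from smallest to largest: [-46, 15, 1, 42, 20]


Original list: [-46, 15, 1, 42, 20]
Repeatedly take the smallest remaining element:
  Remaining [-46, 15, 1, 42, 20] -> smallest is -46
  Remaining [15, 1, 42, 20] -> smallest is 1
  Remaining [15, 42, 20] -> smallest is 15
  Remaining [42, 20] -> smallest is 20
  Remaining [42] -> smallest is 42
Collecting the picks in order gives the sorted list.
Final answer: [-46, 1, 15, 20, 42]


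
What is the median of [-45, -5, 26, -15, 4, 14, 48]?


First, sort the list: [-45, -15, -5, 4, 14, 26, 48]
The list has 7 elements (odd count).
The middle index is 3 (0-based), and the element there is 4.
Final answer: 4


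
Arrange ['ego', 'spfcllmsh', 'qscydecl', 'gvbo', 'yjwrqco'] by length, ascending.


Compute lengths:
  'ego' has length 3
  'spfcllmsh' has length 9
  'qscydecl' has length 8
  'gvbo' has length 4
  'yjwrqco' has length 7
Lengths in increasing order: 3 < 4 < 7 < 8 < 9
Listing the words in that order gives the answer.
Final answer: ['ego', 'gvbo', 'yjwrqco', 'qscydecl', 'spfcllmsh']


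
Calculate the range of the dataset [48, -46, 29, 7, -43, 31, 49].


Maximum value: 49
Minimum value: -46
Range = 49 - (-46) = 95
Final answer: 95


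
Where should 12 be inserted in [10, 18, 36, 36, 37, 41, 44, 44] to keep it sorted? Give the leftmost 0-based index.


List is sorted: [10, 18, 36, 36, 37, 41, 44, 44]
We need the leftmost position where 12 can be inserted, i.e. the first index whose element is >= 12 (or the end of the list if none is).
Binary search with low=0, high=8 (0-based indices):
  low=0, high=8, mid=4: a[4]=37 >= 12, so high = 4
  low=0, high=4, mid=2: a[2]=36 >= 12, so high = 2
  low=0, high=2, mid=1: a[1]=18 >= 12, so high = 1
  low=0, high=1, mid=0: a[0]=10 < 12, so low = 1
Now low = high = 1, so the insertion index is 1.
Final answer: 1


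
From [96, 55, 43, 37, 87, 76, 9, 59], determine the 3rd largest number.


Sort descending: [96, 87, 76, 59, 55, 43, 37, 9]
The 3rd element (1-indexed) is at index 2.
Value = 76
Final answer: 76


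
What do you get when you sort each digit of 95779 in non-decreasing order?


The number 95779 has digits: 9, 5, 7, 7, 9
Sorted: 5, 7, 7, 9, 9
Joining the sorted digits gives the result.
Final answer: 57799


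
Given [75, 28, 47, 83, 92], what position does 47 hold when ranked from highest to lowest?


Sort descending: [92, 83, 75, 47, 28]
Find 47 in the sorted list.
47 is at position 4.
Final answer: 4


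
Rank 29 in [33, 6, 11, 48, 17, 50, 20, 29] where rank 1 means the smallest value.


Sort ascending: [6, 11, 17, 20, 29, 33, 48, 50]
Find 29 in the sorted list.
29 is at position 5 (1-indexed).
Final answer: 5


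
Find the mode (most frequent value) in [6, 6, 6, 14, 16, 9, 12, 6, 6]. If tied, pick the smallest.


Count the frequency of each value:
  6 appears 5 time(s)
  9 appears 1 time(s)
  12 appears 1 time(s)
  14 appears 1 time(s)
  16 appears 1 time(s)
Maximum frequency is 5.
Only 6 reaches that frequency, so it is the mode.
Final answer: 6


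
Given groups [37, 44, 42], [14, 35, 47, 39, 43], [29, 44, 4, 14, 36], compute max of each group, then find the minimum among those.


Find max of each group:
  Group 1: [37, 44, 42] -> max = 44
  Group 2: [14, 35, 47, 39, 43] -> max = 47
  Group 3: [29, 44, 4, 14, 36] -> max = 44
Maxes: [44, 47, 44]
Minimum of maxes = 44
Final answer: 44


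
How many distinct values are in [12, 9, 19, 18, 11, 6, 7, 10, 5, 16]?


List all unique values:
Distinct values: [5, 6, 7, 9, 10, 11, 12, 16, 18, 19]
Count = 10
Final answer: 10


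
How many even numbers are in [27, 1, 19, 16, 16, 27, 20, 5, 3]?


Check each element:
  27 is odd
  1 is odd
  19 is odd
  16 is even
  16 is even
  27 is odd
  20 is even
  5 is odd
  3 is odd
Evens: [16, 16, 20]
Count of evens = 3
Final answer: 3


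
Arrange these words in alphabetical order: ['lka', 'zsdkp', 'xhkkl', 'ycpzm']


Compare strings character by character (the first differing letter decides):
  'lka' < 'xhkkl' since 'l' < 'x' at position 1
  'xhkkl' < 'ycpzm' since 'x' < 'y' at position 1
  'ycpzm' < 'zsdkp' since 'y' < 'z' at position 1
Chaining these comparisons gives the alphabetical order.
Final answer: ['lka', 'xhkkl', 'ycpzm', 'zsdkp']


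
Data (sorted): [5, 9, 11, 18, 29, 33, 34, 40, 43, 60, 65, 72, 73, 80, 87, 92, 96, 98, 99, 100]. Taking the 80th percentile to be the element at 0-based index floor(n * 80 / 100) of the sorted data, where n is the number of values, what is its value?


The dataset has n = 20 elements.
Index = floor(20 * 80 / 100) = floor(1600 / 100) = floor(16) = 16
Counting from index 0 in the sorted data, the element at index 16 is 96.
Final answer: 96


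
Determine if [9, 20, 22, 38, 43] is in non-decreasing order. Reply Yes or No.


Check consecutive pairs:
  9 <= 20? True
  20 <= 22? True
  22 <= 38? True
  38 <= 43? True
Every consecutive pair is in order, so the list is non-decreasing.
Final answer: Yes


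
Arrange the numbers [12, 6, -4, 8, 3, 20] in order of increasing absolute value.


Compute absolute values:
  |12| = 12
  |6| = 6
  |-4| = 4
  |8| = 8
  |3| = 3
  |20| = 20
Absolute values in increasing order: 3 < 4 < 6 < 8 < 12 < 20
Listing the original numbers in that order gives the answer.
Final answer: [3, -4, 6, 8, 12, 20]


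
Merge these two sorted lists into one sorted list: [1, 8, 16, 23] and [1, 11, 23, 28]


List A: [1, 8, 16, 23]
List B: [1, 11, 23, 28]
Repeatedly compare the front elements and take the smaller:
  1 vs 1 -> take 1
  8 vs 1 -> take 1
  8 vs 11 -> take 8
  16 vs 11 -> take 11
  16 vs 23 -> take 16
  23 vs 23 -> take 23
  A is exhausted; append the rest of B: [23, 28]
Final answer: [1, 1, 8, 11, 16, 23, 23, 28]


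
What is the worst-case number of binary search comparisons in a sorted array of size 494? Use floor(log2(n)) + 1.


Binary search halves the search space each step.
Maximum comparisons = floor(log2(494)) + 1
log2(494) = 8.9484
floor(log2(494)) = 8, so 8 + 1 = 9
Final answer: 9


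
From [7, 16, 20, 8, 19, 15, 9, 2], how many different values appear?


List all unique values:
Distinct values: [2, 7, 8, 9, 15, 16, 19, 20]
Count = 8
Final answer: 8


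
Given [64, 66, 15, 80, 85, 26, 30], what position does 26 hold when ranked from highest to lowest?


Sort descending: [85, 80, 66, 64, 30, 26, 15]
Find 26 in the sorted list.
26 is at position 6.
Final answer: 6


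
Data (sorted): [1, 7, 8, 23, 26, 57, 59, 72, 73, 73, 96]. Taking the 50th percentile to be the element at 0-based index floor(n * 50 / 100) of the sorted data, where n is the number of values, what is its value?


The dataset has n = 11 elements.
Index = floor(11 * 50 / 100) = floor(550 / 100) = floor(5.5) = 5
Counting from index 0 in the sorted data, the element at index 5 is 57.
Final answer: 57


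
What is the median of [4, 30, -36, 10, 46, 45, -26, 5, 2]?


First, sort the list: [-36, -26, 2, 4, 5, 10, 30, 45, 46]
The list has 9 elements (odd count).
The middle index is 4 (0-based), and the element there is 5.
Final answer: 5


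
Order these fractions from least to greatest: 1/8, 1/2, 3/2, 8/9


Convert to decimal for comparison:
  1/8 = 0.125
  1/2 = 0.5
  3/2 = 1.5
  8/9 = 0.8889
Decimals in increasing order: 0.125 < 0.5 < 0.8889 < 1.5
Writing each back as its fraction gives the sorted order.
Final answer: 1/8, 1/2, 8/9, 3/2


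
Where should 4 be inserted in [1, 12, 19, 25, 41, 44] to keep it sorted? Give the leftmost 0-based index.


List is sorted: [1, 12, 19, 25, 41, 44]
We need the leftmost position where 4 can be inserted, i.e. the first index whose element is >= 4 (or the end of the list if none is).
Binary search with low=0, high=6 (0-based indices):
  low=0, high=6, mid=3: a[3]=25 >= 4, so high = 3
  low=0, high=3, mid=1: a[1]=12 >= 4, so high = 1
  low=0, high=1, mid=0: a[0]=1 < 4, so low = 1
Now low = high = 1, so the insertion index is 1.
Final answer: 1


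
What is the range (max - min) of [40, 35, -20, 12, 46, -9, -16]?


Maximum value: 46
Minimum value: -20
Range = 46 - (-20) = 66
Final answer: 66


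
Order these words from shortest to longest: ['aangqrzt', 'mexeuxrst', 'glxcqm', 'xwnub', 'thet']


Compute lengths:
  'aangqrzt' has length 8
  'mexeuxrst' has length 9
  'glxcqm' has length 6
  'xwnub' has length 5
  'thet' has length 4
Lengths in increasing order: 4 < 5 < 6 < 8 < 9
Listing the words in that order gives the answer.
Final answer: ['thet', 'xwnub', 'glxcqm', 'aangqrzt', 'mexeuxrst']


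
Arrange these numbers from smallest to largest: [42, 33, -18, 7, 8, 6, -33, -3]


Original list: [42, 33, -18, 7, 8, 6, -33, -3]
Repeatedly take the smallest remaining element:
  Remaining [42, 33, -18, 7, 8, 6, -33, -3] -> smallest is -33
  Remaining [42, 33, -18, 7, 8, 6, -3] -> smallest is -18
  Remaining [42, 33, 7, 8, 6, -3] -> smallest is -3
  Remaining [42, 33, 7, 8, 6] -> smallest is 6
  Remaining [42, 33, 7, 8] -> smallest is 7
  Remaining [42, 33, 8] -> smallest is 8
  Remaining [42, 33] -> smallest is 33
  Remaining [42] -> smallest is 42
Collecting the picks in order gives the sorted list.
Final answer: [-33, -18, -3, 6, 7, 8, 33, 42]


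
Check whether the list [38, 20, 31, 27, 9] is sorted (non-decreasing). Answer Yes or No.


Check consecutive pairs:
  38 <= 20? False
  20 <= 31? True
  31 <= 27? False
  27 <= 9? False
3 consecutive pair(s) are out of order, so the list is not sorted.
Final answer: No


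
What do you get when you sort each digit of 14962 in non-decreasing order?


The number 14962 has digits: 1, 4, 9, 6, 2
Sorted: 1, 2, 4, 6, 9
Joining the sorted digits gives the result.
Final answer: 12469


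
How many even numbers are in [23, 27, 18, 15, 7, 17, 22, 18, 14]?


Check each element:
  23 is odd
  27 is odd
  18 is even
  15 is odd
  7 is odd
  17 is odd
  22 is even
  18 is even
  14 is even
Evens: [18, 22, 18, 14]
Count of evens = 4
Final answer: 4


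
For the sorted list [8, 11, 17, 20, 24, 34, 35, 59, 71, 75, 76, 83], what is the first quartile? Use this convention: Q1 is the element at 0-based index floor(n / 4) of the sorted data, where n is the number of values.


The list has n = 12 elements.
Q1 index = floor(12 / 4) = floor(3) = 3
Counting from index 0 in the sorted data, the element at index 3 is 20.
Final answer: 20


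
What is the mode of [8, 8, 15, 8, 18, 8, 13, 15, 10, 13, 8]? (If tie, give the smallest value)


Count the frequency of each value:
  8 appears 5 time(s)
  10 appears 1 time(s)
  13 appears 2 time(s)
  15 appears 2 time(s)
  18 appears 1 time(s)
Maximum frequency is 5.
Only 8 reaches that frequency, so it is the mode.
Final answer: 8


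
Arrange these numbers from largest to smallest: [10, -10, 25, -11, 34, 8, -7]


Original list: [10, -10, 25, -11, 34, 8, -7]
Repeatedly take the largest remaining element:
  Remaining [10, -10, 25, -11, 34, 8, -7] -> largest is 34
  Remaining [10, -10, 25, -11, 8, -7] -> largest is 25
  Remaining [10, -10, -11, 8, -7] -> largest is 10
  Remaining [-10, -11, 8, -7] -> largest is 8
  Remaining [-10, -11, -7] -> largest is -7
  Remaining [-10, -11] -> largest is -10
  Remaining [-11] -> largest is -11
Collecting the picks in order gives the descending list.
Final answer: [34, 25, 10, 8, -7, -10, -11]


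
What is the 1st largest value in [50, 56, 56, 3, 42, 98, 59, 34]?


Sort descending: [98, 59, 56, 56, 50, 42, 34, 3]
The 1st element (1-indexed) is at index 0.
Value = 98
Final answer: 98


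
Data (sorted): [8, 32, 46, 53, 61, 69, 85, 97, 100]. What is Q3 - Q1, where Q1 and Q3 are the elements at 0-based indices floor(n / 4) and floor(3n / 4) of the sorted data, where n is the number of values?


The data has n = 9 elements.
Q1 index = floor(9 / 4) = floor(2.25) = 2; Q3 index = floor(3 * 9 / 4) = floor(6.75) = 6
Q1 = element at index 2 = 46
Q3 = element at index 6 = 85
IQR = 85 - 46 = 39
Final answer: 39
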